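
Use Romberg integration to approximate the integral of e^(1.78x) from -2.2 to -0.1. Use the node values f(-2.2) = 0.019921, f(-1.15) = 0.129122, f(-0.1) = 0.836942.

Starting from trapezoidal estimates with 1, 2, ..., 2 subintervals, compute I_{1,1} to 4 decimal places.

0.4807

I_{0,0} (trapezoid, 1 panel, h=2.1000): 0.899706
I_{1,0} (trapezoid, 2 panels, h=1.0500): 0.585431
I_{1,1} = 0.585431 + (0.585431 − 0.899706)/3 = 0.480673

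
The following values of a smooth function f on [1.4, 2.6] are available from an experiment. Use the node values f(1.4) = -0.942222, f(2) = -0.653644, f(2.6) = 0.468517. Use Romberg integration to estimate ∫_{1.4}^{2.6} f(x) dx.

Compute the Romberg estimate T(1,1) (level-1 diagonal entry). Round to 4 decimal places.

T(0,0) (trapezoid, 1 panel, h=1.2000): -0.284223
T(1,0) (trapezoid, 2 panels, h=0.6000): -0.534298
T(1,1) = -0.534298 + (-0.534298 − (-0.284223))/3 = -0.617656

-0.6177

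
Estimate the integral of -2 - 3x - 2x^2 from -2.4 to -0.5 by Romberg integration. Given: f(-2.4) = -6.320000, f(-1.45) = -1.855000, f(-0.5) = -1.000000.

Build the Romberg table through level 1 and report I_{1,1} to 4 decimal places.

I_{0,0} (trapezoid, 1 panel, h=1.9000): -6.954000
I_{1,0} (trapezoid, 2 panels, h=0.9500): -5.239250
I_{1,1} = -5.239250 + (-5.239250 − (-6.954000))/3 = -4.667667

-4.6677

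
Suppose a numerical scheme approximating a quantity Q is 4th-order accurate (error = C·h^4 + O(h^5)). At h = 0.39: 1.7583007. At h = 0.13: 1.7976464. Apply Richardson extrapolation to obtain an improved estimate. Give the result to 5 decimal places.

The leading error scales as h^4; refining by a factor of 3 reduces it by 3^4 = 81.
Extrapolated value = (81·A(h/3) − A(h)) / (81 − 1)
= (81·1.7976464 − 1.7583007) / 80
= 143.8510577 / 80 = 1.7981382

1.79814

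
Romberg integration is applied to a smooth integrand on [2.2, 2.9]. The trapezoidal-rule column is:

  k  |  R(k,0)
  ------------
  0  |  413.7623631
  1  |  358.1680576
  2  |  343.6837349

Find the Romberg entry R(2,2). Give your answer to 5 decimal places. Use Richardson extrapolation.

338.80356

R(1,1) = (4·358.1680576 − 413.7623631) / 3 = 339.6366224
R(2,1) = (4·343.6837349 − 358.1680576) / 3 = 338.8556273
R(2,2) = (16·338.8556273 − 339.6366224) / 15 = 338.8035610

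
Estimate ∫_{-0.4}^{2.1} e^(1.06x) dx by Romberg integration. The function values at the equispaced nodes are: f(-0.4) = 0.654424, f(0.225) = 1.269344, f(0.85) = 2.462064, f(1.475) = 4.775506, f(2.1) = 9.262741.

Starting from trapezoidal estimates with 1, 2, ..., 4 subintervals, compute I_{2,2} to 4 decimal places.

I_{0,0} (trapezoid, 1 panel, h=2.5000): 12.396456
I_{1,0} (trapezoid, 2 panels, h=1.2500): 9.275808
I_{2,0} (trapezoid, 4 panels, h=0.6250): 8.415935
I_{1,1} = 9.275808 + (9.275808 − 12.396456)/3 = 8.235592
I_{2,1} = 8.415935 + (8.415935 − 9.275808)/3 = 8.129311
I_{2,2} = 8.129311 + (8.129311 − 8.235592)/15 = 8.122226

8.1222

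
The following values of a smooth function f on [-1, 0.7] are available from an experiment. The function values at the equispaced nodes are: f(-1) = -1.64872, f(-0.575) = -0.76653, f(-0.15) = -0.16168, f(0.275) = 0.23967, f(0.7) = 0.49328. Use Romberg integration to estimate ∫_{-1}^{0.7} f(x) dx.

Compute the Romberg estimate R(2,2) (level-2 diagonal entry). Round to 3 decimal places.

-0.508

R(0,0) (trapezoid, 1 panel, h=1.7000): -0.98212
R(1,0) (trapezoid, 2 panels, h=0.8500): -0.62849
R(2,0) (trapezoid, 4 panels, h=0.4250): -0.53816
R(1,1) = -0.62849 + (-0.62849 − (-0.98212))/3 = -0.51061
R(2,1) = -0.53816 + (-0.53816 − (-0.62849))/3 = -0.50805
R(2,2) = -0.50805 + (-0.50805 − (-0.51061))/15 = -0.50788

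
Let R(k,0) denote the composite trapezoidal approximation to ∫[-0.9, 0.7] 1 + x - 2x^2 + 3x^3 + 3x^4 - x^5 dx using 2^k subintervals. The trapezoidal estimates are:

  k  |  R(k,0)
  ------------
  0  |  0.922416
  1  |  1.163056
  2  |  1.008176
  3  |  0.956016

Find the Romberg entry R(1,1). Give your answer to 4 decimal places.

1.2433

Richardson extrapolation on the trapezoidal column (denominator 4−1=3):
R(1,1) = 1.163056 + (1.163056 − 0.922416)/3 = 1.243269
(Column j=1 coincides with Simpson's rule on the same nodes.)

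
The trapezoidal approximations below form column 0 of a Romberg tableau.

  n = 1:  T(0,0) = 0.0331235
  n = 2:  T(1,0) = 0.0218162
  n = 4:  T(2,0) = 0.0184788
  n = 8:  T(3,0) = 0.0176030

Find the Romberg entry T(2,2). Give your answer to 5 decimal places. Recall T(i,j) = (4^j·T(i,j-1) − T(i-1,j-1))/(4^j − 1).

0.01732

T(1,1) = (4·0.0218162 − 0.0331235) / 3 = 0.0180471
T(2,1) = 0.0184788 + (0.0184788 − 0.0218162)/3 = 0.0173663
T(2,2) = (16·0.0173663 − 0.0180471) / 15 = 0.0173209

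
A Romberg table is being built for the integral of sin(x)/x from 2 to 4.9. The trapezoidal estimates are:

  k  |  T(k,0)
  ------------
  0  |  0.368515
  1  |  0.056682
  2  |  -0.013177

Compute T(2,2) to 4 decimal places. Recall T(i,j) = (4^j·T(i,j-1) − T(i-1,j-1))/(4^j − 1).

-0.0357

Richardson extrapolation on the trapezoidal column (denominator 4−1=3):
T(1,1) = (4·0.056682 − 0.368515) / 3 = -0.047262
T(2,1) = -0.013177 + (-0.013177 − 0.056682)/3 = -0.036463
T(2,2) = (16·(-0.036463) − (-0.047262)) / 15 = -0.035743
(Column j=1 coincides with Simpson's rule on the same nodes.)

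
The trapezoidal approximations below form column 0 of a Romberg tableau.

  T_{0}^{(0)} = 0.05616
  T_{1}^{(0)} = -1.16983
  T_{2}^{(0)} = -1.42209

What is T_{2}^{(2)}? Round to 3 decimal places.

Richardson extrapolation on the trapezoidal column (denominator 4−1=3):
T_{1}^{(1)} = -1.16983 + (-1.16983 − 0.05616)/3 = -1.57849
T_{2}^{(1)} = -1.42209 + (-1.42209 − (-1.16983))/3 = -1.50618
T_{2}^{(2)} = -1.50618 + (-1.50618 − (-1.57849))/15 = -1.50136
(Column j=1 coincides with Simpson's rule on the same nodes.)

-1.501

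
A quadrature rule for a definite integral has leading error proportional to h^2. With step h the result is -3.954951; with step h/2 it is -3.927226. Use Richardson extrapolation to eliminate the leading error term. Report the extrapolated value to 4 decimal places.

-3.9180

The leading error scales as h^2; refining by a factor of 2 reduces it by 2^2 = 4.
Extrapolated value = (4·A(h/2) − A(h)) / (4 − 1)
= (4·(-3.927226) − (-3.954951)) / 3
= -11.753953 / 3 = -3.917984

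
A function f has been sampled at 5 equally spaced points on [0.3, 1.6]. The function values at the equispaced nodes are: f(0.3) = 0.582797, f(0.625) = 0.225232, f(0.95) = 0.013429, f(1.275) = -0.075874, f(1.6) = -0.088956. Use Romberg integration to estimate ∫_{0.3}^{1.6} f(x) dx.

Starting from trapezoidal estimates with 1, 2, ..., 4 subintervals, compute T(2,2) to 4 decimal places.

T(0,0) (trapezoid, 1 panel, h=1.3000): 0.320997
T(1,0) (trapezoid, 2 panels, h=0.6500): 0.169227
T(2,0) (trapezoid, 4 panels, h=0.3250): 0.133155
T(1,1) = 0.169227 + (0.169227 − 0.320997)/3 = 0.118637
T(2,1) = 0.133155 + (0.133155 − 0.169227)/3 = 0.121131
T(2,2) = 0.121131 + (0.121131 − 0.118637)/15 = 0.121297

0.1213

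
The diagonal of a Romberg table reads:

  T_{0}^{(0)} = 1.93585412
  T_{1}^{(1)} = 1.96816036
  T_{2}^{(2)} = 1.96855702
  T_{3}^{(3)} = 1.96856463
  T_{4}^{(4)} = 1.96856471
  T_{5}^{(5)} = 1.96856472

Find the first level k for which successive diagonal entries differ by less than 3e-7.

|T_{1}^{(1)} − T_{0}^{(0)}| = 0.03230624 ≥ 3e-7
|T_{2}^{(2)} − T_{1}^{(1)}| = 0.00039666 ≥ 3e-7
|T_{3}^{(3)} − T_{2}^{(2)}| = 0.00000761 ≥ 3e-7
|T_{4}^{(4)} − T_{3}^{(3)}| = 0.00000008 < 3e-7

k = 4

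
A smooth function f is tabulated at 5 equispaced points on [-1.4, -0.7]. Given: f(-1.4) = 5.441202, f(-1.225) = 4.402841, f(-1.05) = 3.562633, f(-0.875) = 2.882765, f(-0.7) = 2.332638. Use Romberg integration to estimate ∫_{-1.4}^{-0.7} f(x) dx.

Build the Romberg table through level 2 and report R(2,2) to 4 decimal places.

2.5691

R(0,0) (trapezoid, 1 panel, h=0.7000): 2.720844
R(1,0) (trapezoid, 2 panels, h=0.3500): 2.607344
R(2,0) (trapezoid, 4 panels, h=0.1750): 2.578653
R(1,1) = 2.607344 + (2.607344 − 2.720844)/3 = 2.569511
R(2,1) = 2.578653 + (2.578653 − 2.607344)/3 = 2.569089
R(2,2) = 2.569089 + (2.569089 − 2.569511)/15 = 2.569061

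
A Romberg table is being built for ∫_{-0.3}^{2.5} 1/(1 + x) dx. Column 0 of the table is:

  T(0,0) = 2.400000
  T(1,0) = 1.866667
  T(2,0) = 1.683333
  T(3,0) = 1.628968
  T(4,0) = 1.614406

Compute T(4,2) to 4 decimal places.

1.6095

Richardson extrapolation on the trapezoidal column (denominator 4−1=3):
T(3,1) = (4·1.628968 − 1.683333) / 3 = 1.610846
T(4,1) = (4·1.614406 − 1.628968) / 3 = 1.609552
T(4,2) = (16·1.609552 − 1.610846) / 15 = 1.609466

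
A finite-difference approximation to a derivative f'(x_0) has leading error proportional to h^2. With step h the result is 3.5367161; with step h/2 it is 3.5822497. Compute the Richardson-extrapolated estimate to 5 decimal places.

3.59743

The leading error scales as h^2; refining by a factor of 2 reduces it by 2^2 = 4.
Extrapolated value = (4·A(h/2) − A(h)) / (4 − 1)
= (4·3.5822497 − 3.5367161) / 3
= 10.7922827 / 3 = 3.5974276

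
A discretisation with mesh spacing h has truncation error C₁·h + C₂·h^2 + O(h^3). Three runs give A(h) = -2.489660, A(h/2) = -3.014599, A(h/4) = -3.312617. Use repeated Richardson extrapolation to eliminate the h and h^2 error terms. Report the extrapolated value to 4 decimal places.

-3.6343

First eliminate the h term (factor 2^1 = 2):
  B₁ = (2·(-3.014599) − (-2.489660))/1 = -3.539538
  B₂ = (2·(-3.312617) − (-3.014599))/1 = -3.610635
Then eliminate the h^2 term (factor 2^2 = 4):
  (4·(-3.610635) − (-3.539538))/3 = -3.634334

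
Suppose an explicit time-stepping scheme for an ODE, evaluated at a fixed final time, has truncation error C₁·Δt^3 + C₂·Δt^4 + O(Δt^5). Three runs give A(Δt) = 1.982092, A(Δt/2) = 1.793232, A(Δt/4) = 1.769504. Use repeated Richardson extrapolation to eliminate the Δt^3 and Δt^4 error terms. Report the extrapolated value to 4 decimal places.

1.7661

First eliminate the Δt^3 term (factor 2^3 = 8):
  B₁ = (8·1.793232 − 1.982092)/7 = 1.766252
  B₂ = (8·1.769504 − 1.793232)/7 = 1.766114
Then eliminate the Δt^4 term (factor 2^4 = 16):
  (16·1.766114 − 1.766252)/15 = 1.766105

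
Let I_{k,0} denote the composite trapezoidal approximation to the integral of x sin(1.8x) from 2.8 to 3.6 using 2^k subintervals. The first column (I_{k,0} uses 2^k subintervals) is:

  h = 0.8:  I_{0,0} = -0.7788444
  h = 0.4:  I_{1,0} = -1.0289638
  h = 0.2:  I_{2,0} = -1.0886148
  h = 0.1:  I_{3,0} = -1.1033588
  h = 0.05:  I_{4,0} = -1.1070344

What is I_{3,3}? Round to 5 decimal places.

Richardson extrapolation on the trapezoidal column (denominator 4−1=3):
I_{1,1} = -1.0289638 + (-1.0289638 − (-0.7788444))/3 = -1.1123369
I_{2,1} = (4·(-1.0886148) − (-1.0289638)) / 3 = -1.1084985
I_{3,1} = -1.1033588 + (-1.1033588 − (-1.0886148))/3 = -1.1082735
I_{2,2} = -1.1084985 + (-1.1084985 − (-1.1123369))/15 = -1.1082426
I_{3,2} = -1.1082735 + (-1.1082735 − (-1.1084985))/15 = -1.1082585
I_{3,3} = (64·(-1.1082585) − (-1.1082426)) / 63 = -1.1082588
(Column j=1 coincides with Simpson's rule on the same nodes.)

-1.10826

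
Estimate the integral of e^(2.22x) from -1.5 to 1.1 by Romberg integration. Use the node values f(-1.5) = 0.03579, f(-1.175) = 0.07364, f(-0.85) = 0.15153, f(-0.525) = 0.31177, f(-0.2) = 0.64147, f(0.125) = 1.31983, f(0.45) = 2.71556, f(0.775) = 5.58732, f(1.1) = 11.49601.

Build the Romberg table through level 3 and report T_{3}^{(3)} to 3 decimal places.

5.163

T_{0}^{(0)} (trapezoid, 1 panel, h=2.6000): 14.99134
T_{1}^{(0)} (trapezoid, 2 panels, h=1.3000): 8.32958
T_{2}^{(0)} (trapezoid, 4 panels, h=0.6500): 6.02840
T_{3}^{(0)} (trapezoid, 8 panels, h=0.3250): 5.38428
T_{1}^{(1)} = 8.32958 + (8.32958 − 14.99134)/3 = 6.10899
T_{2}^{(1)} = 6.02840 + (6.02840 − 8.32958)/3 = 5.26134
T_{3}^{(1)} = 5.38428 + (5.38428 − 6.02840)/3 = 5.16957
T_{2}^{(2)} = 5.26134 + (5.26134 − 6.10899)/15 = 5.20483
T_{3}^{(2)} = 5.16957 + (5.16957 − 5.26134)/15 = 5.16345
T_{3}^{(3)} = 5.16345 + (5.16345 − 5.20483)/63 = 5.16279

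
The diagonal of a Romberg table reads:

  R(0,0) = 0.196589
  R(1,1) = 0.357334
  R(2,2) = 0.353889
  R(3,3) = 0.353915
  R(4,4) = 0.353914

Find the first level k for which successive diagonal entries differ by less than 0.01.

k = 2

|R(1,1) − R(0,0)| = 0.160745 ≥ 0.01
|R(2,2) − R(1,1)| = 0.003445 < 0.01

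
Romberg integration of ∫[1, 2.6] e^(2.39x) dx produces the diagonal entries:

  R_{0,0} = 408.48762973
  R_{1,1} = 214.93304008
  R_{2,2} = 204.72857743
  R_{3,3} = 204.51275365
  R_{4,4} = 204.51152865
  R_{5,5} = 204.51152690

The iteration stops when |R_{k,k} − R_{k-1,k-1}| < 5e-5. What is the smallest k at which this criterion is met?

k = 5

|R_{1,1} − R_{0,0}| = 193.55458965 ≥ 5e-5
|R_{2,2} − R_{1,1}| = 10.20446265 ≥ 5e-5
|R_{3,3} − R_{2,2}| = 0.21582378 ≥ 5e-5
|R_{4,4} − R_{3,3}| = 0.00122500 ≥ 5e-5
|R_{5,5} − R_{4,4}| = 0.00000175 < 5e-5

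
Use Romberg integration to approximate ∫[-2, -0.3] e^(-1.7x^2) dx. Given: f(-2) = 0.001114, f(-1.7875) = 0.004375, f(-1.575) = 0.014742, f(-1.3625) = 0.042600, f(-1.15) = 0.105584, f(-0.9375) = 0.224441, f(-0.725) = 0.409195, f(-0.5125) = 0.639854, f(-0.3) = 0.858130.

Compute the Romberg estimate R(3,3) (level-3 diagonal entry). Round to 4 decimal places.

R(0,0) (trapezoid, 1 panel, h=1.7000): 0.730357
R(1,0) (trapezoid, 2 panels, h=0.8500): 0.454925
R(2,0) (trapezoid, 4 panels, h=0.4250): 0.407636
R(3,0) (trapezoid, 8 panels, h=0.2125): 0.397463
R(1,1) = 0.454925 + (0.454925 − 0.730357)/3 = 0.363114
R(2,1) = 0.407636 + (0.407636 − 0.454925)/3 = 0.391873
R(3,1) = 0.397463 + (0.397463 − 0.407636)/3 = 0.394072
R(2,2) = 0.391873 + (0.391873 − 0.363114)/15 = 0.393790
R(3,2) = 0.394072 + (0.394072 − 0.391873)/15 = 0.394219
R(3,3) = 0.394219 + (0.394219 − 0.393790)/63 = 0.394226

0.3942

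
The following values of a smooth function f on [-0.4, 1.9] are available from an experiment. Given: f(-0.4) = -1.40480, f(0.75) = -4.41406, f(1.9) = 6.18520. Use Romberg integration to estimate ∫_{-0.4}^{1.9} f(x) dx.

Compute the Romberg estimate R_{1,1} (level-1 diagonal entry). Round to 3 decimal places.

R_{0,0} (trapezoid, 1 panel, h=2.3000): 5.49746
R_{1,0} (trapezoid, 2 panels, h=1.1500): -2.32744
R_{1,1} = -2.32744 + (-2.32744 − 5.49746)/3 = -4.93574

-4.936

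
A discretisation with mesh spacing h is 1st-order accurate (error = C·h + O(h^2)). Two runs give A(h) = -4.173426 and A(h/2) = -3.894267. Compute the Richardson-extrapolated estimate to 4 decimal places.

Extrapolated value = (2·A(h/2) − A(h)) / (2 − 1)
= (2·(-3.894267) − (-4.173426)) / 1
= -3.615108 / 1 = -3.615108

-3.6151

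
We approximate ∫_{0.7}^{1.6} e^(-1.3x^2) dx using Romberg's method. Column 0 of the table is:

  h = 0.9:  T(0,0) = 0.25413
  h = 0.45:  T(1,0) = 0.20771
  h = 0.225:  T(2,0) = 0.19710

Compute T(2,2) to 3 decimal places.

T(1,1) = 0.20771 + (0.20771 − 0.25413)/3 = 0.19224
T(2,1) = (4·0.19710 − 0.20771) / 3 = 0.19356
T(2,2) = (16·0.19356 − 0.19224) / 15 = 0.19365
(Column j=1 coincides with Simpson's rule on the same nodes.)

0.194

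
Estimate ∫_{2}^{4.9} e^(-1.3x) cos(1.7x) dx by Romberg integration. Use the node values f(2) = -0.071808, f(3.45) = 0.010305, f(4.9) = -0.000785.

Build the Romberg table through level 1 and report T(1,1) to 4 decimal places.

-0.0152

T(0,0) (trapezoid, 1 panel, h=2.9000): -0.105260
T(1,0) (trapezoid, 2 panels, h=1.4500): -0.037688
T(1,1) = -0.037688 + (-0.037688 − (-0.105260))/3 = -0.015164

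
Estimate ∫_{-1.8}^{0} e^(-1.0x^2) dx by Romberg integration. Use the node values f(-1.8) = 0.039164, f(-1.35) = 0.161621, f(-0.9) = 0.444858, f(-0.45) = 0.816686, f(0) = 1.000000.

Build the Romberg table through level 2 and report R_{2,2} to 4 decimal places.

R_{0,0} (trapezoid, 1 panel, h=1.8000): 0.935248
R_{1,0} (trapezoid, 2 panels, h=0.9000): 0.867996
R_{2,0} (trapezoid, 4 panels, h=0.4500): 0.874236
R_{1,1} = 0.867996 + (0.867996 − 0.935248)/3 = 0.845579
R_{2,1} = 0.874236 + (0.874236 − 0.867996)/3 = 0.876316
R_{2,2} = 0.876316 + (0.876316 − 0.845579)/15 = 0.878365

0.8784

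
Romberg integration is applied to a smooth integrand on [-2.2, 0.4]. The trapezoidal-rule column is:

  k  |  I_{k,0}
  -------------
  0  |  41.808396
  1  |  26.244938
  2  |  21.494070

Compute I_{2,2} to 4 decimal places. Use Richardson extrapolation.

19.8340

I_{1,1} = (4·26.244938 − 41.808396) / 3 = 21.057119
I_{2,1} = 21.494070 + (21.494070 − 26.244938)/3 = 19.910447
I_{2,2} = (16·19.910447 − 21.057119) / 15 = 19.834002
(Column j=1 coincides with Simpson's rule on the same nodes.)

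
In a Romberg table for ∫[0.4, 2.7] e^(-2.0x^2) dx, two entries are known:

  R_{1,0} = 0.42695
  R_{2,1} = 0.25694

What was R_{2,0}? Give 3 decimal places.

From R_{2,1} = (4·R_{2,0} − R_{1,0})/3, solve for R_{2,0}:
4·R_{2,0} = 3·0.25694 + 0.42695 = 1.19777
R_{2,0} = 0.29944

0.299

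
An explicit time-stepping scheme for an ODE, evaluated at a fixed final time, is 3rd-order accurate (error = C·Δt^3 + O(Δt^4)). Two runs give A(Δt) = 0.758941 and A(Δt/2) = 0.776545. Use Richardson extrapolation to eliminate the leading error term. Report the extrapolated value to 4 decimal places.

0.7791

The leading error scales as Δt^3; refining by a factor of 2 reduces it by 2^3 = 8.
Extrapolated value = (8·A(Δt/2) − A(Δt)) / (8 − 1)
= (8·0.776545 − 0.758941) / 7
= 5.453419 / 7 = 0.779060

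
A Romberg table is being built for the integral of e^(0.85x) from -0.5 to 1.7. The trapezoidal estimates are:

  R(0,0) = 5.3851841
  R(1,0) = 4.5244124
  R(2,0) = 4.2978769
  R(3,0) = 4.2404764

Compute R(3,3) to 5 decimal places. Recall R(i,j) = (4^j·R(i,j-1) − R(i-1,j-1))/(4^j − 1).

R(1,1) = (4·4.5244124 − 5.3851841) / 3 = 4.2374885
R(2,1) = (4·4.2978769 − 4.5244124) / 3 = 4.2223651
R(3,1) = (4·4.2404764 − 4.2978769) / 3 = 4.2213429
R(2,2) = (16·4.2223651 − 4.2374885) / 15 = 4.2213569
R(3,2) = (16·4.2213429 − 4.2223651) / 15 = 4.2212748
R(3,3) = (64·4.2212748 − 4.2213569) / 63 = 4.2212735

4.22127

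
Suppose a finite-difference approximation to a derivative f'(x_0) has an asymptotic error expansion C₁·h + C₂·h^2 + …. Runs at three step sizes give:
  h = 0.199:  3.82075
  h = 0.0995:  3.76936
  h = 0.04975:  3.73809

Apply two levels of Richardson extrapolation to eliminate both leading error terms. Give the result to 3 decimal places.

First eliminate the h term (factor 2^1 = 2):
  B₁ = (2·3.76936 − 3.82075)/1 = 3.71797
  B₂ = (2·3.73809 − 3.76936)/1 = 3.70682
Then eliminate the h^2 term (factor 2^2 = 4):
  (4·3.70682 − 3.71797)/3 = 3.70310

3.703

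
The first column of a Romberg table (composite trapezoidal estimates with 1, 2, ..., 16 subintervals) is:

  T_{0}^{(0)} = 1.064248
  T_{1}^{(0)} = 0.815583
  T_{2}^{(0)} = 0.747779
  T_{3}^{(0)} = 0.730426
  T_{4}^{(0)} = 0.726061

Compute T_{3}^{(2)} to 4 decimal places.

0.7246

Richardson extrapolation on the trapezoidal column (denominator 4−1=3):
T_{2}^{(1)} = 0.747779 + (0.747779 − 0.815583)/3 = 0.725178
T_{3}^{(1)} = 0.730426 + (0.730426 − 0.747779)/3 = 0.724642
T_{3}^{(2)} = 0.724642 + (0.724642 − 0.725178)/15 = 0.724606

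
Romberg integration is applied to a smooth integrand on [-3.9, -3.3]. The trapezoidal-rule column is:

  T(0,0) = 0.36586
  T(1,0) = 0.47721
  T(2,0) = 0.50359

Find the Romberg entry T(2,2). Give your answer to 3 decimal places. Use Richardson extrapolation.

0.512

T(1,1) = 0.47721 + (0.47721 − 0.36586)/3 = 0.51433
T(2,1) = 0.50359 + (0.50359 − 0.47721)/3 = 0.51238
T(2,2) = (16·0.51238 − 0.51433) / 15 = 0.51225
(Column j=1 coincides with Simpson's rule on the same nodes.)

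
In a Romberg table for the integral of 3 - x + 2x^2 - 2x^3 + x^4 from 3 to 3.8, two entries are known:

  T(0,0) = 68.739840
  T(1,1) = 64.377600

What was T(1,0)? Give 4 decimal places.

65.4682

From T(1,1) = (4·T(1,0) − T(0,0))/3, solve for T(1,0):
4·T(1,0) = 3·64.377600 + 68.739840 = 261.872640
T(1,0) = 65.468160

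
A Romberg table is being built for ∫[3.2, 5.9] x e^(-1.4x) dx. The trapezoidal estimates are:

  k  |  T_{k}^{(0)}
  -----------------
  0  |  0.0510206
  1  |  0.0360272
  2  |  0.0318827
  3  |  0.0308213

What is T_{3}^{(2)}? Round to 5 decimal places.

Richardson extrapolation on the trapezoidal column (denominator 4−1=3):
T_{2}^{(1)} = (4·0.0318827 − 0.0360272) / 3 = 0.0305012
T_{3}^{(1)} = 0.0308213 + (0.0308213 − 0.0318827)/3 = 0.0304675
T_{3}^{(2)} = (16·0.0304675 − 0.0305012) / 15 = 0.0304653

0.03047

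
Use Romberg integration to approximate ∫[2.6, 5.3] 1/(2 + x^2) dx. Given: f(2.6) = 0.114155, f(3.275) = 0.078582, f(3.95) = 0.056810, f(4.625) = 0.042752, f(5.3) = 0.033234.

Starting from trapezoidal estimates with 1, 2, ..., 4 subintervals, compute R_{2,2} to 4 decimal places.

R_{0,0} (trapezoid, 1 panel, h=2.7000): 0.198975
R_{1,0} (trapezoid, 2 panels, h=1.3500): 0.176181
R_{2,0} (trapezoid, 4 panels, h=0.6750): 0.169991
R_{1,1} = 0.176181 + (0.176181 − 0.198975)/3 = 0.168583
R_{2,1} = 0.169991 + (0.169991 − 0.176181)/3 = 0.167928
R_{2,2} = 0.167928 + (0.167928 − 0.168583)/15 = 0.167884

0.1679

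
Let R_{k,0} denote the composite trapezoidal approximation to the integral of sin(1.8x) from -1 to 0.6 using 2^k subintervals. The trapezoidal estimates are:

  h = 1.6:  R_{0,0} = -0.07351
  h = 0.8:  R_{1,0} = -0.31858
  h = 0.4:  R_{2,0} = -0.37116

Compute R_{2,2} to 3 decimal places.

Richardson extrapolation on the trapezoidal column (denominator 4−1=3):
R_{1,1} = (4·(-0.31858) − (-0.07351)) / 3 = -0.40027
R_{2,1} = -0.37116 + (-0.37116 − (-0.31858))/3 = -0.38869
R_{2,2} = (16·(-0.38869) − (-0.40027)) / 15 = -0.38792

-0.388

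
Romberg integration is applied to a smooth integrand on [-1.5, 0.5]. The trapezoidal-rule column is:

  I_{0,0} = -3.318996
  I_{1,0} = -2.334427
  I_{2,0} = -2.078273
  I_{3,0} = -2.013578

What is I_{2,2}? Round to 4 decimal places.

Richardson extrapolation on the trapezoidal column (denominator 4−1=3):
I_{1,1} = (4·(-2.334427) − (-3.318996)) / 3 = -2.006237
I_{2,1} = -2.078273 + (-2.078273 − (-2.334427))/3 = -1.992888
I_{2,2} = -1.992888 + (-1.992888 − (-2.006237))/15 = -1.991998

-1.9920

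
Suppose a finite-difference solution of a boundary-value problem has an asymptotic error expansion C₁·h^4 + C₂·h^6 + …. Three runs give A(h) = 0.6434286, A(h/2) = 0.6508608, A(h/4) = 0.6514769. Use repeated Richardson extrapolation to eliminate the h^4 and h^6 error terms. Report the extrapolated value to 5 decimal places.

0.65152

First eliminate the h^4 term (factor 2^4 = 16):
  B₁ = (16·0.6508608 − 0.6434286)/15 = 0.6513563
  B₂ = (16·0.6514769 − 0.6508608)/15 = 0.6515180
Then eliminate the h^6 term (factor 2^6 = 64):
  (64·0.6515180 − 0.6513563)/63 = 0.6515206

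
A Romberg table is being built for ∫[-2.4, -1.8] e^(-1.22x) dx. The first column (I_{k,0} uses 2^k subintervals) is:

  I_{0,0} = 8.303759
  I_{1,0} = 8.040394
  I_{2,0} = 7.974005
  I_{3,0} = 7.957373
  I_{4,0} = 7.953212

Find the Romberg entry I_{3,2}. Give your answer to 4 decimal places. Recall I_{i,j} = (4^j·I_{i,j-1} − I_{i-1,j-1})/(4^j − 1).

Richardson extrapolation on the trapezoidal column (denominator 4−1=3):
I_{2,1} = 7.974005 + (7.974005 − 8.040394)/3 = 7.951875
I_{3,1} = (4·7.957373 − 7.974005) / 3 = 7.951829
I_{3,2} = 7.951829 + (7.951829 − 7.951875)/15 = 7.951826

7.9518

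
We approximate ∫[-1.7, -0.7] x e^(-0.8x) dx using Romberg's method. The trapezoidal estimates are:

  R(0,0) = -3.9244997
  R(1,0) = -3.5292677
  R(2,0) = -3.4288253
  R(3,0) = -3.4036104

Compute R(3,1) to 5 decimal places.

-3.39521

R(3,1) = -3.4036104 + (-3.4036104 − (-3.4288253))/3 = -3.3952054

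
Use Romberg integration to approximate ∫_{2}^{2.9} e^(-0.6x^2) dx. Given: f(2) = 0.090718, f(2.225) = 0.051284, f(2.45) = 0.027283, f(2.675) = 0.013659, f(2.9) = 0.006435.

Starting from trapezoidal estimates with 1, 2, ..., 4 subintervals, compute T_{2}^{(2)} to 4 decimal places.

0.0309

T_{0}^{(0)} (trapezoid, 1 panel, h=0.9000): 0.043719
T_{1}^{(0)} (trapezoid, 2 panels, h=0.4500): 0.034137
T_{2}^{(0)} (trapezoid, 4 panels, h=0.2250): 0.031681
T_{1}^{(1)} = 0.034137 + (0.034137 − 0.043719)/3 = 0.030943
T_{2}^{(1)} = 0.031681 + (0.031681 − 0.034137)/3 = 0.030862
T_{2}^{(2)} = 0.030862 + (0.030862 − 0.030943)/15 = 0.030857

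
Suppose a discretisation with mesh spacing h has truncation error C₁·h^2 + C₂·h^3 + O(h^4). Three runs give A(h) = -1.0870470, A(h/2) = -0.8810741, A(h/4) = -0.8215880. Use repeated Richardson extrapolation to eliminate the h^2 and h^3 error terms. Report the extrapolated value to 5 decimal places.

-0.80024

First eliminate the h^2 term (factor 2^2 = 4):
  B₁ = (4·(-0.8810741) − (-1.0870470))/3 = -0.8124165
  B₂ = (4·(-0.8215880) − (-0.8810741))/3 = -0.8017593
Then eliminate the h^3 term (factor 2^3 = 8):
  (8·(-0.8017593) − (-0.8124165))/7 = -0.8002368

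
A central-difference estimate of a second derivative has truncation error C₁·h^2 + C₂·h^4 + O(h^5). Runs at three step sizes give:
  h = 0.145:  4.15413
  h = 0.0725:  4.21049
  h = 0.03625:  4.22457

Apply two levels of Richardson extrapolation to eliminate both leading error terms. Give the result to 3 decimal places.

4.229

First eliminate the h^2 term (factor 2^2 = 4):
  B₁ = (4·4.21049 − 4.15413)/3 = 4.22928
  B₂ = (4·4.22457 − 4.21049)/3 = 4.22926
Then eliminate the h^4 term (factor 2^4 = 16):
  (16·4.22926 − 4.22928)/15 = 4.22926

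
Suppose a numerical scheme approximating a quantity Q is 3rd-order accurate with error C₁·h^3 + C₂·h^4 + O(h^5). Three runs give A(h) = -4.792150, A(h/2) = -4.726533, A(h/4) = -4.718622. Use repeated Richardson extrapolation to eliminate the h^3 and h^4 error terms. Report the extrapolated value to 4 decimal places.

First eliminate the h^3 term (factor 2^3 = 8):
  B₁ = (8·(-4.726533) − (-4.792150))/7 = -4.717159
  B₂ = (8·(-4.718622) − (-4.726533))/7 = -4.717492
Then eliminate the h^4 term (factor 2^4 = 16):
  (16·(-4.717492) − (-4.717159))/15 = -4.717514

-4.7175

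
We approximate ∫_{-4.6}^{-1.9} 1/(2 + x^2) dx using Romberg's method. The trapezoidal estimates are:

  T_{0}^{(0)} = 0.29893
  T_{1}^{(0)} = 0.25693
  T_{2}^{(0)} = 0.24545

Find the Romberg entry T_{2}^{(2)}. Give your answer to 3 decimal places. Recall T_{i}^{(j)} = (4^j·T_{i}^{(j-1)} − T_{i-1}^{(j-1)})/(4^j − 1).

0.242

T_{1}^{(1)} = 0.25693 + (0.25693 − 0.29893)/3 = 0.24293
T_{2}^{(1)} = 0.24545 + (0.24545 − 0.25693)/3 = 0.24162
T_{2}^{(2)} = (16·0.24162 − 0.24293) / 15 = 0.24153
(Column j=1 coincides with Simpson's rule on the same nodes.)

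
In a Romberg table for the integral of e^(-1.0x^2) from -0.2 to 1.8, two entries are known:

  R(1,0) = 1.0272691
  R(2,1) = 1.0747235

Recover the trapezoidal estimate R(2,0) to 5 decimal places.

1.06286

From R(2,1) = (4·R(2,0) − R(1,0))/3, solve for R(2,0):
4·R(2,0) = 3·1.0747235 + 1.0272691 = 4.2514396
R(2,0) = 1.0628599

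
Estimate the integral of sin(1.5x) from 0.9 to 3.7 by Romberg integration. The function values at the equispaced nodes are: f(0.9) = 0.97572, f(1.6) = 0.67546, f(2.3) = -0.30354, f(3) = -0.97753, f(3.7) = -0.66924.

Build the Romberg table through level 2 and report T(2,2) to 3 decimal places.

-0.347

T(0,0) (trapezoid, 1 panel, h=2.8000): 0.42907
T(1,0) (trapezoid, 2 panels, h=1.4000): -0.21042
T(2,0) (trapezoid, 4 panels, h=0.7000): -0.31666
T(1,1) = -0.21042 + (-0.21042 − 0.42907)/3 = -0.42358
T(2,1) = -0.31666 + (-0.31666 − (-0.21042))/3 = -0.35207
T(2,2) = -0.35207 + (-0.35207 − (-0.42358))/15 = -0.34730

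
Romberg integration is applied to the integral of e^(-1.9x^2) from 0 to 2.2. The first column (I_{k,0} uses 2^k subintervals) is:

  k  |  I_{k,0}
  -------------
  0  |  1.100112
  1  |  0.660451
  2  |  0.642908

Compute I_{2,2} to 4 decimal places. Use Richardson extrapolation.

0.6453

Richardson extrapolation on the trapezoidal column (denominator 4−1=3):
I_{1,1} = (4·0.660451 − 1.100112) / 3 = 0.513897
I_{2,1} = (4·0.642908 − 0.660451) / 3 = 0.637060
I_{2,2} = (16·0.637060 − 0.513897) / 15 = 0.645271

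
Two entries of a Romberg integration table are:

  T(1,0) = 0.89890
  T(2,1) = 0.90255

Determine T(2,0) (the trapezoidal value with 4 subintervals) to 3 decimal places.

0.902

From T(2,1) = (4·T(2,0) − T(1,0))/3, solve for T(2,0):
4·T(2,0) = 3·0.90255 + 0.89890 = 3.60655
T(2,0) = 0.90164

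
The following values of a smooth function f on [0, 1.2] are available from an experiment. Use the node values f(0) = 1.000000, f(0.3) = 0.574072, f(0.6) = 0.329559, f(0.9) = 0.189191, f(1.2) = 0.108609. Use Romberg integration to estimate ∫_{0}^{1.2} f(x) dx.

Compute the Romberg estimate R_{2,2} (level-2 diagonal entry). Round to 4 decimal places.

R_{0,0} (trapezoid, 1 panel, h=1.2000): 0.665165
R_{1,0} (trapezoid, 2 panels, h=0.6000): 0.530318
R_{2,0} (trapezoid, 4 panels, h=0.3000): 0.494138
R_{1,1} = 0.530318 + (0.530318 − 0.665165)/3 = 0.485369
R_{2,1} = 0.494138 + (0.494138 − 0.530318)/3 = 0.482078
R_{2,2} = 0.482078 + (0.482078 − 0.485369)/15 = 0.481859

0.4819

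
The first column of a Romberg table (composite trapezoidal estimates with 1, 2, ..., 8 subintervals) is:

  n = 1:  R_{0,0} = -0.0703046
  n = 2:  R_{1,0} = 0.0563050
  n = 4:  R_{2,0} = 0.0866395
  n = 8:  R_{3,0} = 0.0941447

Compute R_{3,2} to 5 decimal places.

R_{2,1} = 0.0866395 + (0.0866395 − 0.0563050)/3 = 0.0967510
R_{3,1} = 0.0941447 + (0.0941447 − 0.0866395)/3 = 0.0966464
R_{3,2} = (16·0.0966464 − 0.0967510) / 15 = 0.0966394

0.09664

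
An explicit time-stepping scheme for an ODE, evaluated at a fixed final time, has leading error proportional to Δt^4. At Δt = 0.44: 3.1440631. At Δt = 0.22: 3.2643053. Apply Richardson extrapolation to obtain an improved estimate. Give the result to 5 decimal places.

The leading error scales as Δt^4; refining by a factor of 2 reduces it by 2^4 = 16.
Extrapolated value = (16·A(Δt/2) − A(Δt)) / (16 − 1)
= (16·3.2643053 − 3.1440631) / 15
= 49.0848217 / 15 = 3.2723214

3.27232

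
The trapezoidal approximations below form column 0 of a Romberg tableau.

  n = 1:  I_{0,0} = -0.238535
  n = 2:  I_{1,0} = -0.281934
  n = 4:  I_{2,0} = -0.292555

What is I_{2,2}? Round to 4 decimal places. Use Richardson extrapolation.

-0.2961

I_{1,1} = (4·(-0.281934) − (-0.238535)) / 3 = -0.296400
I_{2,1} = -0.292555 + (-0.292555 − (-0.281934))/3 = -0.296095
I_{2,2} = (16·(-0.296095) − (-0.296400)) / 15 = -0.296075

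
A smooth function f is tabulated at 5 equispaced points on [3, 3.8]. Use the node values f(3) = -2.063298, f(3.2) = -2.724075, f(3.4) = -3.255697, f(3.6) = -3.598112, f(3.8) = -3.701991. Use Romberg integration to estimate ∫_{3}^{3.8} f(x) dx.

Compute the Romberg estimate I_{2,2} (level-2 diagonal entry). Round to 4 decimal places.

-2.5043

I_{0,0} (trapezoid, 1 panel, h=0.8000): -2.306116
I_{1,0} (trapezoid, 2 panels, h=0.4000): -2.455337
I_{2,0} (trapezoid, 4 panels, h=0.2000): -2.492106
I_{1,1} = -2.455337 + (-2.455337 − (-2.306116))/3 = -2.505077
I_{2,1} = -2.492106 + (-2.492106 − (-2.455337))/3 = -2.504362
I_{2,2} = -2.504362 + (-2.504362 − (-2.505077))/15 = -2.504314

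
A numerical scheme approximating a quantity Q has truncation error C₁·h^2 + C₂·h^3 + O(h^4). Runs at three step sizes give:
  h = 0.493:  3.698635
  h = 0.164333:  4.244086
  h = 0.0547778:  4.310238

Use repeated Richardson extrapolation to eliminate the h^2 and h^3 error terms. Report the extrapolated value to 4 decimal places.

First eliminate the h^2 term (factor 3^2 = 9):
  B₁ = (9·4.244086 − 3.698635)/8 = 4.312267
  B₂ = (9·4.310238 − 4.244086)/8 = 4.318507
Then eliminate the h^3 term (factor 3^3 = 27):
  (27·4.318507 − 4.312267)/26 = 4.318747

4.3187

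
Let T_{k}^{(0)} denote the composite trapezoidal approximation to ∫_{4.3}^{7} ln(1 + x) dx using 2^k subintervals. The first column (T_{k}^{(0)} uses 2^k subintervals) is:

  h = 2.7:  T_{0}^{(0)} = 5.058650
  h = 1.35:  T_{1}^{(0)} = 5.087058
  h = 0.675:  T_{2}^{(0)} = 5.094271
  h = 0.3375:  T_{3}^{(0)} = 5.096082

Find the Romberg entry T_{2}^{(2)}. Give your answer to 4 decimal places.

5.0967

T_{1}^{(1)} = (4·5.087058 − 5.058650) / 3 = 5.096527
T_{2}^{(1)} = (4·5.094271 − 5.087058) / 3 = 5.096675
T_{2}^{(2)} = 5.096675 + (5.096675 − 5.096527)/15 = 5.096685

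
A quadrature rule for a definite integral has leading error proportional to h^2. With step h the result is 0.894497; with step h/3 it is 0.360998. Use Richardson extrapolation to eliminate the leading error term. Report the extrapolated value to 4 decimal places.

Extrapolated value = (9·A(h/3) − A(h)) / (9 − 1)
= (9·0.360998 − 0.894497) / 8
= 2.354485 / 8 = 0.294311

0.2943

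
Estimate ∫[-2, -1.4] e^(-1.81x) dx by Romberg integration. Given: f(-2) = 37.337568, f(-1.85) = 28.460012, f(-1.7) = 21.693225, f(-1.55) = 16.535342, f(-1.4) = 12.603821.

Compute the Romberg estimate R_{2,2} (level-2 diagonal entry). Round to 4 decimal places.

R_{0,0} (trapezoid, 1 panel, h=0.6000): 14.982417
R_{1,0} (trapezoid, 2 panels, h=0.3000): 13.999176
R_{2,0} (trapezoid, 4 panels, h=0.1500): 13.748891
R_{1,1} = 13.999176 + (13.999176 − 14.982417)/3 = 13.671429
R_{2,1} = 13.748891 + (13.748891 − 13.999176)/3 = 13.665463
R_{2,2} = 13.665463 + (13.665463 − 13.671429)/15 = 13.665065

13.6651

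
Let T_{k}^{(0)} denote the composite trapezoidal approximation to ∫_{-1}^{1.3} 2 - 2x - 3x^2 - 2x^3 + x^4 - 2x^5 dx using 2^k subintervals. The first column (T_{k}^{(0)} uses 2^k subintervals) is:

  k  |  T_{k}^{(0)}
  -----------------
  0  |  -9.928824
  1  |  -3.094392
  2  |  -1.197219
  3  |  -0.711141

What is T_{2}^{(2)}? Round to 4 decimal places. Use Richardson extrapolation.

Richardson extrapolation on the trapezoidal column (denominator 4−1=3):
T_{1}^{(1)} = (4·(-3.094392) − (-9.928824)) / 3 = -0.816248
T_{2}^{(1)} = -1.197219 + (-1.197219 − (-3.094392))/3 = -0.564828
T_{2}^{(2)} = -0.564828 + (-0.564828 − (-0.816248))/15 = -0.548067

-0.5481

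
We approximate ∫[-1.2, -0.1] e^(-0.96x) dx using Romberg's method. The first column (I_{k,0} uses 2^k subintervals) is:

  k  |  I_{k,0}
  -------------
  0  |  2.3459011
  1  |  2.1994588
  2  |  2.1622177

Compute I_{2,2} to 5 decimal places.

I_{1,1} = (4·2.1994588 − 2.3459011) / 3 = 2.1506447
I_{2,1} = 2.1622177 + (2.1622177 − 2.1994588)/3 = 2.1498040
I_{2,2} = 2.1498040 + (2.1498040 − 2.1506447)/15 = 2.1497480

2.14975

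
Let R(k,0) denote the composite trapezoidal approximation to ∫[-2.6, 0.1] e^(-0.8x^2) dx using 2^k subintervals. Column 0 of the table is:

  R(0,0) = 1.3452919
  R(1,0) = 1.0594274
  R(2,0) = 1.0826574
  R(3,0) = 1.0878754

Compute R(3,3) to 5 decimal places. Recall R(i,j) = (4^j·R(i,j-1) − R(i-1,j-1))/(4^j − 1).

Richardson extrapolation on the trapezoidal column (denominator 4−1=3):
R(1,1) = 1.0594274 + (1.0594274 − 1.3452919)/3 = 0.9641392
R(2,1) = (4·1.0826574 − 1.0594274) / 3 = 1.0904007
R(3,1) = 1.0878754 + (1.0878754 − 1.0826574)/3 = 1.0896147
R(2,2) = 1.0904007 + (1.0904007 − 0.9641392)/15 = 1.0988181
R(3,2) = 1.0896147 + (1.0896147 − 1.0904007)/15 = 1.0895623
R(3,3) = 1.0895623 + (1.0895623 − 1.0988181)/63 = 1.0894154

1.08942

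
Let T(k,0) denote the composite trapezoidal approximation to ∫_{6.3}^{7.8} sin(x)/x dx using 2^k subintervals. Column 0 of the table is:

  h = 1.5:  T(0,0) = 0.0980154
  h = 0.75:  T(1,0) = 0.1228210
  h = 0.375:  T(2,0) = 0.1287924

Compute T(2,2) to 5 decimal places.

Richardson extrapolation on the trapezoidal column (denominator 4−1=3):
T(1,1) = 0.1228210 + (0.1228210 − 0.0980154)/3 = 0.1310895
T(2,1) = (4·0.1287924 − 0.1228210) / 3 = 0.1307829
T(2,2) = (16·0.1307829 − 0.1310895) / 15 = 0.1307625

0.13076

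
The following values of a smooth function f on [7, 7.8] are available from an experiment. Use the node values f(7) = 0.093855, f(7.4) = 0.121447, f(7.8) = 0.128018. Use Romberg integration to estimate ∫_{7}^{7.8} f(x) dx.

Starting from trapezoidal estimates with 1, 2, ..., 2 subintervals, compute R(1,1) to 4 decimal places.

0.0944

R(0,0) (trapezoid, 1 panel, h=0.8000): 0.088749
R(1,0) (trapezoid, 2 panels, h=0.4000): 0.092953
R(1,1) = 0.092953 + (0.092953 − 0.088749)/3 = 0.094354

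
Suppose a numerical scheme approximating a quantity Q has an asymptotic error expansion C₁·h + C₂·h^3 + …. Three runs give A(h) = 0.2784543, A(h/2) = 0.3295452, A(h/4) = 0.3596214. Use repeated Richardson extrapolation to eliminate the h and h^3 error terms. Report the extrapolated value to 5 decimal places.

First eliminate the h term (factor 2^1 = 2):
  B₁ = (2·0.3295452 − 0.2784543)/1 = 0.3806361
  B₂ = (2·0.3596214 − 0.3295452)/1 = 0.3896976
Then eliminate the h^3 term (factor 2^3 = 8):
  (8·0.3896976 − 0.3806361)/7 = 0.3909921

0.39099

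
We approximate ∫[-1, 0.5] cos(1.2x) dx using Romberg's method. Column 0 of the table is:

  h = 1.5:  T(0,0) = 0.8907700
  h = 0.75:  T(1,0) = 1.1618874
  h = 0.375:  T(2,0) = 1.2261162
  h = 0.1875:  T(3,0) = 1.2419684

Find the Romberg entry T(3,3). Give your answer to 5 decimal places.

Richardson extrapolation on the trapezoidal column (denominator 4−1=3):
T(1,1) = 1.1618874 + (1.1618874 − 0.8907700)/3 = 1.2522599
T(2,1) = 1.2261162 + (1.2261162 − 1.1618874)/3 = 1.2475258
T(3,1) = 1.2419684 + (1.2419684 − 1.2261162)/3 = 1.2472525
T(2,2) = (16·1.2475258 − 1.2522599) / 15 = 1.2472102
T(3,2) = 1.2472525 + (1.2472525 − 1.2475258)/15 = 1.2472343
T(3,3) = (64·1.2472343 − 1.2472102) / 63 = 1.2472347

1.24723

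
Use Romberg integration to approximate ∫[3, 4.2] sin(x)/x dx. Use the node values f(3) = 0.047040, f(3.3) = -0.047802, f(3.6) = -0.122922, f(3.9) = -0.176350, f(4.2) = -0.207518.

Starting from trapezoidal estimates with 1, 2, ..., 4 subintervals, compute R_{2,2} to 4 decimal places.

-0.1303

R_{0,0} (trapezoid, 1 panel, h=1.2000): -0.096287
R_{1,0} (trapezoid, 2 panels, h=0.6000): -0.121897
R_{2,0} (trapezoid, 4 panels, h=0.3000): -0.128194
R_{1,1} = -0.121897 + (-0.121897 − (-0.096287))/3 = -0.130434
R_{2,1} = -0.128194 + (-0.128194 − (-0.121897))/3 = -0.130293
R_{2,2} = -0.130293 + (-0.130293 − (-0.130434))/15 = -0.130284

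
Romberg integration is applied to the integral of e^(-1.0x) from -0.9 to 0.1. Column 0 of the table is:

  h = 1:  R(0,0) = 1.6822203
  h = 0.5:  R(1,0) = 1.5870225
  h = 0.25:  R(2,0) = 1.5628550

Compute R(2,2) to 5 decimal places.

Richardson extrapolation on the trapezoidal column (denominator 4−1=3):
R(1,1) = (4·1.5870225 − 1.6822203) / 3 = 1.5552899
R(2,1) = 1.5628550 + (1.5628550 − 1.5870225)/3 = 1.5547992
R(2,2) = (16·1.5547992 − 1.5552899) / 15 = 1.5547665

1.55477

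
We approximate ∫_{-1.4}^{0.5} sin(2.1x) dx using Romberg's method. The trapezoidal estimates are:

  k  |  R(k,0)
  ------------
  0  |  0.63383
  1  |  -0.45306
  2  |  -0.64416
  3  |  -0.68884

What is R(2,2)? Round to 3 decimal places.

-0.701

R(1,1) = -0.45306 + (-0.45306 − 0.63383)/3 = -0.81536
R(2,1) = (4·(-0.64416) − (-0.45306)) / 3 = -0.70786
R(2,2) = -0.70786 + (-0.70786 − (-0.81536))/15 = -0.70069
(Column j=1 coincides with Simpson's rule on the same nodes.)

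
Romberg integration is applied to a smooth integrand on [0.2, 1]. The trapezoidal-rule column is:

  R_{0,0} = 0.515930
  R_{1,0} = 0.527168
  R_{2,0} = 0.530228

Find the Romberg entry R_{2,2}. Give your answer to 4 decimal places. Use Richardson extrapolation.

R_{1,1} = 0.527168 + (0.527168 − 0.515930)/3 = 0.530914
R_{2,1} = 0.530228 + (0.530228 − 0.527168)/3 = 0.531248
R_{2,2} = 0.531248 + (0.531248 − 0.530914)/15 = 0.531270

0.5313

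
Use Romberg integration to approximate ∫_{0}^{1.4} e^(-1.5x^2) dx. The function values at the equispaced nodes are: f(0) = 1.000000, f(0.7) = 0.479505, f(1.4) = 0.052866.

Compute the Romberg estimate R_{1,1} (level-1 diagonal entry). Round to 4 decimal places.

0.6932

R_{0,0} (trapezoid, 1 panel, h=1.4000): 0.737006
R_{1,0} (trapezoid, 2 panels, h=0.7000): 0.704157
R_{1,1} = 0.704157 + (0.704157 − 0.737006)/3 = 0.693207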